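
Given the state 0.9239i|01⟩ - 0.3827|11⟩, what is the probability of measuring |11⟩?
0.1465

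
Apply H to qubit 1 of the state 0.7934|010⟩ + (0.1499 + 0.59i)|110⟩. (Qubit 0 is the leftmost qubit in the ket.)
0.561|000⟩ - 0.561|010⟩ + (0.106 + 0.4172i)|100⟩ + (-0.106 - 0.4172i)|110⟩

H on qubit 1 mixes each pair of kets that differ only in qubit 1: amplitudes (a, b) of (|…0…⟩, |…1…⟩) become ((a + b)/√2, (a − b)/√2). Kets absent from the input have amplitude 0.
(|000⟩, |010⟩): (a, b) = (0, 0.7934) → (0.561, -0.561)
(|100⟩, |110⟩): (a, b) = (0, (0.1499 + 0.59i)) → ((0.106 + 0.4172i), (-0.106 - 0.4172i))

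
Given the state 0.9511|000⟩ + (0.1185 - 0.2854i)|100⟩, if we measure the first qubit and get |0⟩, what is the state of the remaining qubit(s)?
|00⟩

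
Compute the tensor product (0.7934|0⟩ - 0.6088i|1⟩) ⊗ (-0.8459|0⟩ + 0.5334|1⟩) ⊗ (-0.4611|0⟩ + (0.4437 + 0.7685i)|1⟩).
0.3095|000⟩ + (-0.2978 - 0.5158i)|001⟩ - 0.1951|010⟩ + (0.1878 + 0.3252i)|011⟩ - 0.2375i|100⟩ + (-0.3958 + 0.2285i)|101⟩ + 0.1497i|110⟩ + (0.2496 - 0.1441i)|111⟩

amp(|b₁b₂…⟩) = product of the factor amplitudes for bits b₁, b₂, …; only kets whose every factor amplitude is nonzero survive.
|000⟩: (0.7934)(-0.8459)(-0.4611) = 0.3095
|001⟩: (0.7934)(-0.8459)(0.4437 + 0.7685i) = (-0.2978 - 0.5158i)
|010⟩: (0.7934)(0.5334)(-0.4611) = -0.1951
|011⟩: (0.7934)(0.5334)(0.4437 + 0.7685i) = (0.1878 + 0.3252i)
|100⟩: (-0.6088i)(-0.8459)(-0.4611) = -0.2375i
|101⟩: (-0.6088i)(-0.8459)(0.4437 + 0.7685i) = (-0.3958 + 0.2285i)
|110⟩: (-0.6088i)(0.5334)(-0.4611) = 0.1497i
|111⟩: (-0.6088i)(0.5334)(0.4437 + 0.7685i) = (0.2496 - 0.1441i)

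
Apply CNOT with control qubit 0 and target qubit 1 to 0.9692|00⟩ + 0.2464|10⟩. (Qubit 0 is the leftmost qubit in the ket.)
0.9692|00⟩ + 0.2464|11⟩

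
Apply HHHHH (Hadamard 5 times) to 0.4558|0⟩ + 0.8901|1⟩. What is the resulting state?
0.9517|0⟩ - 0.3071|1⟩

H² = I, so H^5 = H: a single Hadamard. With (a, b) = (0.4558, 0.8901), H gives ((a + b)/√2, (a − b)/√2) = (0.9517, -0.3071).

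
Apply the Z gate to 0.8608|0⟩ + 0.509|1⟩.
0.8608|0⟩ - 0.509|1⟩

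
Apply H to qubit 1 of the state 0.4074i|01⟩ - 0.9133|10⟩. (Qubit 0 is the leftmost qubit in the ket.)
0.2881i|00⟩ - 0.2881i|01⟩ - 0.6458|10⟩ - 0.6458|11⟩

H on qubit 1 mixes each pair of kets that differ only in qubit 1: amplitudes (a, b) of (|…0…⟩, |…1…⟩) become ((a + b)/√2, (a − b)/√2). Kets absent from the input have amplitude 0.
(|00⟩, |01⟩): (a, b) = (0, 0.4074i) → (0.2881i, -0.2881i)
(|10⟩, |11⟩): (a, b) = (-0.9133, 0) → (-0.6458, -0.6458)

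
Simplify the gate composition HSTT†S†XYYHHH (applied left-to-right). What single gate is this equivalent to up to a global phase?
Z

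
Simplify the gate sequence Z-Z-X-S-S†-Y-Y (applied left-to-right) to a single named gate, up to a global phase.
X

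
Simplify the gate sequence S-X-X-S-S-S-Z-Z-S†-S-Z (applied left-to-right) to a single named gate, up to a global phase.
Z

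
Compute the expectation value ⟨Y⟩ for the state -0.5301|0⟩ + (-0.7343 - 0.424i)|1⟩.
0.4495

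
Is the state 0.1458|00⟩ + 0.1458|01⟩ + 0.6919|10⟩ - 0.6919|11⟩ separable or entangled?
Entangled

Writing the state as a|00⟩ + b|01⟩ + c|10⟩ + d|11⟩, it is a product state iff ad − bc = 0.
Here (a, b, c, d) = (0.1458, 0.1458, 0.6919, -0.6919): ad − bc = (0.1458)(-0.6919) − (0.1458)(0.6919) = -0.2018 ≠ 0, so the state is entangled.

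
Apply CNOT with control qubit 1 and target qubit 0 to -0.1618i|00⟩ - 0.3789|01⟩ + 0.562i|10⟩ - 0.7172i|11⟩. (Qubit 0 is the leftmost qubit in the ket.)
-0.1618i|00⟩ - 0.7172i|01⟩ + 0.562i|10⟩ - 0.3789|11⟩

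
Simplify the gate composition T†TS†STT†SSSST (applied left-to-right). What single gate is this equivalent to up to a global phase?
T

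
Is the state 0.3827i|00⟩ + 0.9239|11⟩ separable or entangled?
Entangled

Writing the state as a|00⟩ + b|01⟩ + c|10⟩ + d|11⟩, it is a product state iff ad − bc = 0.
Here (a, b, c, d) = (0.3827i, 0, 0, 0.9239): ad − bc = (0.3827i)(0.9239) − (0)(0) = 0.3536i ≠ 0, so the state is entangled.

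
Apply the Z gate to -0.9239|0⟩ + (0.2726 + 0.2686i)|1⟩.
-0.9239|0⟩ + (-0.2726 - 0.2686i)|1⟩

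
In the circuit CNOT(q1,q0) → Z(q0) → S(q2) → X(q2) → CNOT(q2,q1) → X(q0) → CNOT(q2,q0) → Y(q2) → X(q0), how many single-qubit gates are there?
6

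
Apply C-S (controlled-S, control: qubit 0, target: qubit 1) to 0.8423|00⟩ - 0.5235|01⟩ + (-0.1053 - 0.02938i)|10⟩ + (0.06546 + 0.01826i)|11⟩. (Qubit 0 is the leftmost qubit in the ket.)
0.8423|00⟩ - 0.5235|01⟩ + (-0.1053 - 0.02938i)|10⟩ + (-0.01826 + 0.06546i)|11⟩

C-S leaves the control-|0⟩ kets |00⟩, |01⟩ unchanged and applies S to qubit 1 on the control-|1⟩ pair (|10⟩, |11⟩).
S = [[1, 0], [0, i]].
With a = amp(|10⟩) = (-0.1053 - 0.02938i) and b = amp(|11⟩) = (0.06546 + 0.01826i):
new amp(|10⟩) = (1)·a = (-0.1053 - 0.02938i)
new amp(|11⟩) = (i)·b = (-0.01826 + 0.06546i)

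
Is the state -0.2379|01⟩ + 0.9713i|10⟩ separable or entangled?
Entangled

Writing the state as a|00⟩ + b|01⟩ + c|10⟩ + d|11⟩, it is a product state iff ad − bc = 0.
Here (a, b, c, d) = (0, -0.2379, 0.9713i, 0): ad − bc = (0)(0) − (-0.2379)(0.9713i) = 0.2311i ≠ 0, so the state is entangled.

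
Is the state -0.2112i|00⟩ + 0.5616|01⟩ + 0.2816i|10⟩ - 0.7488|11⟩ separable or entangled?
Separable

Writing the state as a|00⟩ + b|01⟩ + c|10⟩ + d|11⟩, it is a product state iff ad − bc = 0.
Here (a, b, c, d) = (-0.2112i, 0.5616, 0.2816i, -0.7488): ad − bc = (-0.2112i)(-0.7488) − (0.5616)(0.2816i) = 0, so the state is separable.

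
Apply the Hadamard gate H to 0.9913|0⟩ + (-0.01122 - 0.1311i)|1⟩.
(0.693 - 0.0927i)|0⟩ + (0.7089 + 0.0927i)|1⟩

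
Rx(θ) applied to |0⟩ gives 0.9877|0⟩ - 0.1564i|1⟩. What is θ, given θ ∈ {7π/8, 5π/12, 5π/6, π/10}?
π/10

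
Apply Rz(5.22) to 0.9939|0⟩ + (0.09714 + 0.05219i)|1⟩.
(-0.8567 - 0.5038i)|0⟩ + (-0.1102 + 0.004253i)|1⟩

Rz(5.22) = [[e^(−iθ/2), 0], [0, e^(iθ/2)]] with e^(±iθ/2) = cos(θ/2) ± i·sin(θ/2); θ = 5.22, cos(θ/2) ≈ -0.862001, sin(θ/2) ≈ 0.506907.
With a = amp(|0⟩) = 0.9939 and b = amp(|1⟩) = (0.09714 + 0.05219i):
new amp(|0⟩) = (-0.862001 - 0.506907i)·a = (-0.8567 - 0.5038i)
new amp(|1⟩) = (-0.862001 + 0.506907i)·b = (-0.1102 + 0.004253i)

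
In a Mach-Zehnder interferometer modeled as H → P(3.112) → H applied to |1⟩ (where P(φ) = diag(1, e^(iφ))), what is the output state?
(0.9998 - 0.01479i)|0⟩ + (0.0002189 + 0.01479i)|1⟩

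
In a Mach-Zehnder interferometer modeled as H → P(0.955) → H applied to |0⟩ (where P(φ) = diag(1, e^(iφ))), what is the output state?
(0.7888 + 0.4082i)|0⟩ + (0.2112 - 0.4082i)|1⟩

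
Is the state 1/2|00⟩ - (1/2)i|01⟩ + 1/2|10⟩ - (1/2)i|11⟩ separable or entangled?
Separable

Writing the state as a|00⟩ + b|01⟩ + c|10⟩ + d|11⟩, it is a product state iff ad − bc = 0.
Here (a, b, c, d) = (1/2, -(1/2)i, 1/2, -(1/2)i): ad − bc = (1/2)(-(1/2)i) − (-(1/2)i)(1/2) = 0, so the state is separable.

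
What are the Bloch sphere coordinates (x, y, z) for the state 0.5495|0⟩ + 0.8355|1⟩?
(0.9182, 0, -0.3961)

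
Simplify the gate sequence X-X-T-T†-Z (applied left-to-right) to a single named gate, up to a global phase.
Z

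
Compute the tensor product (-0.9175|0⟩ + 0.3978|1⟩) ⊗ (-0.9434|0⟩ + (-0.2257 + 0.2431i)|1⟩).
0.8656|00⟩ + (0.2071 - 0.223i)|01⟩ - 0.3753|10⟩ + (-0.08978 + 0.09671i)|11⟩

amp(|b₁b₂…⟩) = product of the factor amplitudes for bits b₁, b₂, …; only kets whose every factor amplitude is nonzero survive.
|00⟩: (-0.9175)(-0.9434) = 0.8656
|01⟩: (-0.9175)(-0.2257 + 0.2431i) = (0.2071 - 0.223i)
|10⟩: (0.3978)(-0.9434) = -0.3753
|11⟩: (0.3978)(-0.2257 + 0.2431i) = (-0.08978 + 0.09671i)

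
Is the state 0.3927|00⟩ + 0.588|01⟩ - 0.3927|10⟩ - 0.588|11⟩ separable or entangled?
Separable

Writing the state as a|00⟩ + b|01⟩ + c|10⟩ + d|11⟩, it is a product state iff ad − bc = 0.
Here (a, b, c, d) = (0.3927, 0.588, -0.3927, -0.588): ad − bc = (0.3927)(-0.588) − (0.588)(-0.3927) = 0, so the state is separable.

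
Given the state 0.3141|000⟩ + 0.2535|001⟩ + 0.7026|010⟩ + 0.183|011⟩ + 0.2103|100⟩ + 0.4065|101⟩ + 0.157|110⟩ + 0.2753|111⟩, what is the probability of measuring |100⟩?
0.04423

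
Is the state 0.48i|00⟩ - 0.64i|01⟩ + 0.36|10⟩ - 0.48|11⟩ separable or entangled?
Separable

Writing the state as a|00⟩ + b|01⟩ + c|10⟩ + d|11⟩, it is a product state iff ad − bc = 0.
Here (a, b, c, d) = (0.48i, -0.64i, 0.36, -0.48): ad − bc = (0.48i)(-0.48) − (-0.64i)(0.36) = 0, so the state is separable.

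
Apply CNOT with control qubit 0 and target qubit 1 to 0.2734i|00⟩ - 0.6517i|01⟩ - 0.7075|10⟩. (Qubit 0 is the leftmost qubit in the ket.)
0.2734i|00⟩ - 0.6517i|01⟩ - 0.7075|11⟩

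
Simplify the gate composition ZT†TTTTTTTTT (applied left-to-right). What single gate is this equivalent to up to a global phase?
Z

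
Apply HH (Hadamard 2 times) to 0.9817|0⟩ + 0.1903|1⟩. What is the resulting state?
0.9817|0⟩ + 0.1903|1⟩

H² = I, so an even number of Hadamards cancels: H^2 = I and the state is unchanged.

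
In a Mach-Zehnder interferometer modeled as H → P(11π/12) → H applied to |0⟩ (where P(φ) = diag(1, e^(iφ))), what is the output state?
(0.01704 + 0.1294i)|0⟩ + (0.983 - 0.1294i)|1⟩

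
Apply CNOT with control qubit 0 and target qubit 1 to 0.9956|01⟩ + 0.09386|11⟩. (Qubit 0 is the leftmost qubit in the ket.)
0.9956|01⟩ + 0.09386|10⟩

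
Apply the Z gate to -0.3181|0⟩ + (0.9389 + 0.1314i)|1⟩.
-0.3181|0⟩ + (-0.9389 - 0.1314i)|1⟩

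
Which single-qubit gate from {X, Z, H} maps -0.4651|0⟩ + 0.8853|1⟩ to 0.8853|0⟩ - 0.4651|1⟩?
X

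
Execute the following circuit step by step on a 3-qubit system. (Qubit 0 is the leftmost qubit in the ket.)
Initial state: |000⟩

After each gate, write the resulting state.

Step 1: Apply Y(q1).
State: i|010⟩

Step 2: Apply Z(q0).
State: i|010⟩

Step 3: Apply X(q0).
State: i|110⟩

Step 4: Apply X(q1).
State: i|100⟩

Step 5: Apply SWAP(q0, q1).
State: i|010⟩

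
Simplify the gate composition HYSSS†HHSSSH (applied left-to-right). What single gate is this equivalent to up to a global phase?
Y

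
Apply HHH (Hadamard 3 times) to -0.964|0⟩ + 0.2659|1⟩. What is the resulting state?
-0.4936|0⟩ - 0.8697|1⟩

H² = I, so H^3 = H: a single Hadamard. With (a, b) = (-0.964, 0.2659), H gives ((a + b)/√2, (a − b)/√2) = (-0.4936, -0.8697).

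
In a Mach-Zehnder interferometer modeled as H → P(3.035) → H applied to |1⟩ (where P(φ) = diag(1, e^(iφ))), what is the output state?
(0.9972 - 0.0532i)|0⟩ + (0.002838 + 0.0532i)|1⟩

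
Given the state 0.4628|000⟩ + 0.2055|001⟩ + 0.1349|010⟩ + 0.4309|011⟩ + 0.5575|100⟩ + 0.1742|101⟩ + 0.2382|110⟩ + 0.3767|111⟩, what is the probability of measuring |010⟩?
0.0182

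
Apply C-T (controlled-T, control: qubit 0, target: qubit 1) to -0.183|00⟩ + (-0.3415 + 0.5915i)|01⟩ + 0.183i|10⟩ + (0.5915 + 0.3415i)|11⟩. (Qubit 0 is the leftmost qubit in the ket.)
-0.183|00⟩ + (-0.3415 + 0.5915i)|01⟩ + 0.183i|10⟩ + (0.1768 + 0.6597i)|11⟩

C-T leaves the control-|0⟩ kets |00⟩, |01⟩ unchanged and applies T to qubit 1 on the control-|1⟩ pair (|10⟩, |11⟩).
T = [[1, 0], [0, (1/√2 + (1/√2)i)]].
With a = amp(|10⟩) = 0.183i and b = amp(|11⟩) = (0.5915 + 0.3415i):
new amp(|10⟩) = (1)·a = 0.183i
new amp(|11⟩) = (1/√2 + (1/√2)i)·b = (0.1768 + 0.6597i)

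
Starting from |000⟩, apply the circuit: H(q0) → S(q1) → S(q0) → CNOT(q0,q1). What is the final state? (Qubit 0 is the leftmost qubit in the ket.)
1/√2|000⟩ + (1/√2)i|110⟩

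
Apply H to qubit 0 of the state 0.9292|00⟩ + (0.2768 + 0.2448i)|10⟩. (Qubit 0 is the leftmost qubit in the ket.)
(0.8528 + 0.1731i)|00⟩ + (0.4613 - 0.1731i)|10⟩

H on qubit 0 mixes each pair of kets that differ only in qubit 0: amplitudes (a, b) of (|…0…⟩, |…1…⟩) become ((a + b)/√2, (a − b)/√2). Kets absent from the input have amplitude 0.
(|00⟩, |10⟩): (a, b) = (0.9292, (0.2768 + 0.2448i)) → ((0.8528 + 0.1731i), (0.4613 - 0.1731i))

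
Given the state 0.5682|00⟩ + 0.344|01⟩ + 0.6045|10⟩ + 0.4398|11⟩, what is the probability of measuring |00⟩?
0.3229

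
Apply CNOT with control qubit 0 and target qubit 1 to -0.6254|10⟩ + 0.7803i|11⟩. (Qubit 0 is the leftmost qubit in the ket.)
0.7803i|10⟩ - 0.6254|11⟩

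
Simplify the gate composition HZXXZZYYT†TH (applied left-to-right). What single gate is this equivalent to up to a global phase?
X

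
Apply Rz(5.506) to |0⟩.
(-0.9254 - 0.3789i)|0⟩

Rz(5.506) = [[e^(−iθ/2), 0], [0, e^(iθ/2)]] with e^(±iθ/2) = cos(θ/2) ± i·sin(θ/2); θ = 5.506, cos(θ/2) ≈ -0.925443, sin(θ/2) ≈ 0.378886.
With a = amp(|0⟩) = 1 and b = amp(|1⟩) = 0:
new amp(|0⟩) = (-0.925443 - 0.378886i)·a = (-0.9254 - 0.3789i)
new amp(|1⟩) = (-0.925443 + 0.378886i)·b = 0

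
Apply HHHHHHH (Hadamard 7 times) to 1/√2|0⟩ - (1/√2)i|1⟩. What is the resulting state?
(1/2 - (1/2)i)|0⟩ + (1/2 + (1/2)i)|1⟩

H² = I, so H^7 = H: a single Hadamard. With (a, b) = (1/√2, -(1/√2)i), H gives ((a + b)/√2, (a − b)/√2) = ((1/2 - (1/2)i), (1/2 + (1/2)i)).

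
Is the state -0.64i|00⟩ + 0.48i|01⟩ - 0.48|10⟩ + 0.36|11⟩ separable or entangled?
Separable

Writing the state as a|00⟩ + b|01⟩ + c|10⟩ + d|11⟩, it is a product state iff ad − bc = 0.
Here (a, b, c, d) = (-0.64i, 0.48i, -0.48, 0.36): ad − bc = (-0.64i)(0.36) − (0.48i)(-0.48) = 0, so the state is separable.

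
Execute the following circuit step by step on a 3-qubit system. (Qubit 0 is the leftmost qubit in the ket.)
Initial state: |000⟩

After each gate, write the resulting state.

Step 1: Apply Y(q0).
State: i|100⟩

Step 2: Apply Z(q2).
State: i|100⟩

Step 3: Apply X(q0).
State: i|000⟩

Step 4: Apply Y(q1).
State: -|010⟩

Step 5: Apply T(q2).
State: -|010⟩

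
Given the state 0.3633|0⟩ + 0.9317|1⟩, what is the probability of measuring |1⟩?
0.8681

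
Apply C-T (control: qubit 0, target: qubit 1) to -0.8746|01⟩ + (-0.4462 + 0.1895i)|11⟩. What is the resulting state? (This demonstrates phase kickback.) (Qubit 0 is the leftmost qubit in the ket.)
-0.8746|01⟩ + (-0.4495 - 0.1815i)|11⟩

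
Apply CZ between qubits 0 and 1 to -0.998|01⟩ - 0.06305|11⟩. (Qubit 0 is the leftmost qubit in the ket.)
-0.998|01⟩ + 0.06305|11⟩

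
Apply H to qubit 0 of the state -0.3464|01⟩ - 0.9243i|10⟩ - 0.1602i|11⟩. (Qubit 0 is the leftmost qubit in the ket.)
-0.6536i|00⟩ + (-0.2449 - 0.1133i)|01⟩ + 0.6536i|10⟩ + (-0.2449 + 0.1133i)|11⟩

H on qubit 0 mixes each pair of kets that differ only in qubit 0: amplitudes (a, b) of (|…0…⟩, |…1…⟩) become ((a + b)/√2, (a − b)/√2). Kets absent from the input have amplitude 0.
(|00⟩, |10⟩): (a, b) = (0, -0.9243i) → (-0.6536i, 0.6536i)
(|01⟩, |11⟩): (a, b) = (-0.3464, -0.1602i) → ((-0.2449 - 0.1133i), (-0.2449 + 0.1133i))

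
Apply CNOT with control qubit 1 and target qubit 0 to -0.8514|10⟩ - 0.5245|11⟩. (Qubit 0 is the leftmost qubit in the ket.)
-0.5245|01⟩ - 0.8514|10⟩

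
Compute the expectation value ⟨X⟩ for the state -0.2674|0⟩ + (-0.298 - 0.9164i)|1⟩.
0.1594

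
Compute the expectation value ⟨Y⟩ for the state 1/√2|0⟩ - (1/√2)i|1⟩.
-1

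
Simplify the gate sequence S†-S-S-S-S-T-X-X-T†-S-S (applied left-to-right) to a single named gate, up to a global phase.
S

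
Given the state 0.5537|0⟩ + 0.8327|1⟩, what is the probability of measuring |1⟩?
0.6934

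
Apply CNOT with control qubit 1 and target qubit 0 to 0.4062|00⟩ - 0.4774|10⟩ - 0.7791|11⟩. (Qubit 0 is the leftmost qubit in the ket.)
0.4062|00⟩ - 0.7791|01⟩ - 0.4774|10⟩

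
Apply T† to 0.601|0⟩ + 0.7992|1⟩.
0.601|0⟩ + (0.5651 - 0.5651i)|1⟩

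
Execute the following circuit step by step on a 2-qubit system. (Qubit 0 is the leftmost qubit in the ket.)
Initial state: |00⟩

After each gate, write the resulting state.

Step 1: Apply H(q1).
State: 1/√2|00⟩ + 1/√2|01⟩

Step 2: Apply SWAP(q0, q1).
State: 1/√2|00⟩ + 1/√2|10⟩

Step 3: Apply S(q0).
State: 1/√2|00⟩ + (1/√2)i|10⟩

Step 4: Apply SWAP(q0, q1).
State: 1/√2|00⟩ + (1/√2)i|01⟩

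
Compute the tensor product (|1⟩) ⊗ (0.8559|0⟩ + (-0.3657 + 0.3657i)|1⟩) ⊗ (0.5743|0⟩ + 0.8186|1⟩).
0.4915|100⟩ + 0.7006|101⟩ + (-0.21 + 0.21i)|110⟩ + (-0.2994 + 0.2994i)|111⟩

amp(|b₁b₂…⟩) = product of the factor amplitudes for bits b₁, b₂, …; only kets whose every factor amplitude is nonzero survive.
|100⟩: (1)(0.8559)(0.5743) = 0.4915
|101⟩: (1)(0.8559)(0.8186) = 0.7006
|110⟩: (1)(-0.3657 + 0.3657i)(0.5743) = (-0.21 + 0.21i)
|111⟩: (1)(-0.3657 + 0.3657i)(0.8186) = (-0.2994 + 0.2994i)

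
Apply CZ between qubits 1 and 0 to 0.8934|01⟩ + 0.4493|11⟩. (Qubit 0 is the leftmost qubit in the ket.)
0.8934|01⟩ - 0.4493|11⟩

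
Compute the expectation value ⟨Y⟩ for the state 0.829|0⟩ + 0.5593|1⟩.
0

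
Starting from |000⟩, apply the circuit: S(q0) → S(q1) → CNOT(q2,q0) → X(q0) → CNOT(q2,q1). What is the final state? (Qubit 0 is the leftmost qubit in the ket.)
|100⟩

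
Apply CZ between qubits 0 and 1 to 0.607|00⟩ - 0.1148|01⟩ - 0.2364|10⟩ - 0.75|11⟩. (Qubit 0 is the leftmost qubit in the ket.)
0.607|00⟩ - 0.1148|01⟩ - 0.2364|10⟩ + 0.75|11⟩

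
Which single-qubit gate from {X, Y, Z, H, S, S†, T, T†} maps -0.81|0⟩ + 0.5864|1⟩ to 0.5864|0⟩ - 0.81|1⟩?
X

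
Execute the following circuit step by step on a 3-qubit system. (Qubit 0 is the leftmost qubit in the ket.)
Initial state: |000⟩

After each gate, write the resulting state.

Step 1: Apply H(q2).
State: 1/√2|000⟩ + 1/√2|001⟩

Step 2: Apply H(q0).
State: 1/2|000⟩ + 1/2|001⟩ + 1/2|100⟩ + 1/2|101⟩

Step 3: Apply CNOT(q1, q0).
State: 1/2|000⟩ + 1/2|001⟩ + 1/2|100⟩ + 1/2|101⟩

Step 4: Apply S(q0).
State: 1/2|000⟩ + 1/2|001⟩ + (1/2)i|100⟩ + (1/2)i|101⟩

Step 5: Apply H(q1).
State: 1/√8|000⟩ + 1/√8|001⟩ + 1/√8|010⟩ + 1/√8|011⟩ + (1/√8)i|100⟩ + (1/√8)i|101⟩ + (1/√8)i|110⟩ + (1/√8)i|111⟩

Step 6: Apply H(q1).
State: 1/2|000⟩ + 1/2|001⟩ + (1/2)i|100⟩ + (1/2)i|101⟩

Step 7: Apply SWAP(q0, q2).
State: 1/2|000⟩ + (1/2)i|001⟩ + 1/2|100⟩ + (1/2)i|101⟩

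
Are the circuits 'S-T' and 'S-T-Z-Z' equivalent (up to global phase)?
Yes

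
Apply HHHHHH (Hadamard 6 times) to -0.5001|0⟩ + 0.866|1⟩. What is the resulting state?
-0.5001|0⟩ + 0.866|1⟩

H² = I, so an even number of Hadamards cancels: H^6 = I and the state is unchanged.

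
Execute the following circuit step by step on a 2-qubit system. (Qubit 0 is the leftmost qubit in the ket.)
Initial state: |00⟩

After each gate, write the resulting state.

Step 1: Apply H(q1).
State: 1/√2|00⟩ + 1/√2|01⟩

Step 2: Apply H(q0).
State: 1/2|00⟩ + 1/2|01⟩ + 1/2|10⟩ + 1/2|11⟩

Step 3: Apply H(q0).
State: 1/√2|00⟩ + 1/√2|01⟩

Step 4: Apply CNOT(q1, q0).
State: 1/√2|00⟩ + 1/√2|11⟩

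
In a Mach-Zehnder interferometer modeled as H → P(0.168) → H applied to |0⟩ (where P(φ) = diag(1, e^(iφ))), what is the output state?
(0.993 + 0.08361i)|0⟩ + (0.007039 - 0.08361i)|1⟩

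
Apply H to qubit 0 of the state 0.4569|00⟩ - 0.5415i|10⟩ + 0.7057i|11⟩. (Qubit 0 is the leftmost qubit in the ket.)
(0.3231 - 0.3829i)|00⟩ + 0.499i|01⟩ + (0.3231 + 0.3829i)|10⟩ - 0.499i|11⟩

H on qubit 0 mixes each pair of kets that differ only in qubit 0: amplitudes (a, b) of (|…0…⟩, |…1…⟩) become ((a + b)/√2, (a − b)/√2). Kets absent from the input have amplitude 0.
(|00⟩, |10⟩): (a, b) = (0.4569, -0.5415i) → ((0.3231 - 0.3829i), (0.3231 + 0.3829i))
(|01⟩, |11⟩): (a, b) = (0, 0.7057i) → (0.499i, -0.499i)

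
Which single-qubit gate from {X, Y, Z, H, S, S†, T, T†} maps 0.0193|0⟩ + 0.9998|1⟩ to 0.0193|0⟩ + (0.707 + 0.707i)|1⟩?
T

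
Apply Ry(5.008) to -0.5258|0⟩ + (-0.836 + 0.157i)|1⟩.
(0.9201 - 0.09346i)|0⟩ + (0.3588 - 0.1262i)|1⟩

Ry(5.008) = [[cos(θ/2), −sin(θ/2)], [sin(θ/2), cos(θ/2)]]; θ = 5.008, cos(θ/2) ≈ -0.803531, sin(θ/2) ≈ 0.595263.
With a = amp(|0⟩) = -0.5258 and b = amp(|1⟩) = (-0.836 + 0.157i):
new amp(|0⟩) = (-0.803531)·a + (-0.595263)·b = (0.9201 - 0.09346i)
new amp(|1⟩) = (0.595263)·a + (-0.803531)·b = (0.3588 - 0.1262i)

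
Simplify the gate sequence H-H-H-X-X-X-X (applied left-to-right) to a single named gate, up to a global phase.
H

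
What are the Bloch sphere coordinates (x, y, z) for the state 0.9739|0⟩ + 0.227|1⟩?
(0.4422, 0, 0.897)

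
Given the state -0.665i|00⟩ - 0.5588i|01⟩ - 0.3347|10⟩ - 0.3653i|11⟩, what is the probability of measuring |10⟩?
0.112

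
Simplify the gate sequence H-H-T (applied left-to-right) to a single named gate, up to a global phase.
T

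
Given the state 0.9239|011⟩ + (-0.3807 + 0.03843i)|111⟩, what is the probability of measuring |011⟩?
0.8536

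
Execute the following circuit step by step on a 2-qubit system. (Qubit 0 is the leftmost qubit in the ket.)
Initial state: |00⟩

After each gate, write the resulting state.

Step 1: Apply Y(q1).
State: i|01⟩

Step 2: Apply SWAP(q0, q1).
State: i|10⟩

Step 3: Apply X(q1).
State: i|11⟩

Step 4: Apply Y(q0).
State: |01⟩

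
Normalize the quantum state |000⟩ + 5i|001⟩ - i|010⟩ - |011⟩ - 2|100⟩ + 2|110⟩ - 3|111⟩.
0.1491|000⟩ + 0.7454i|001⟩ - 0.1491i|010⟩ - 0.1491|011⟩ - 0.2981|100⟩ + 0.2981|110⟩ - 1/√5|111⟩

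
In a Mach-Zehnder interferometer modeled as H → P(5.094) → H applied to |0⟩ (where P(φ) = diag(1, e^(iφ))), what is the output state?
(0.6862 - 0.464i)|0⟩ + (0.3138 + 0.464i)|1⟩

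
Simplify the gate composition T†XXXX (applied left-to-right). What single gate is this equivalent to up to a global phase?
T†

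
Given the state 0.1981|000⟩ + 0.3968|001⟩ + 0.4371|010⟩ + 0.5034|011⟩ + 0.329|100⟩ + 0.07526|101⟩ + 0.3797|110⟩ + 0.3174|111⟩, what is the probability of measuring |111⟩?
0.1007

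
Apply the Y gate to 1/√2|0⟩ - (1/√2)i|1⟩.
-1/√2|0⟩ + (1/√2)i|1⟩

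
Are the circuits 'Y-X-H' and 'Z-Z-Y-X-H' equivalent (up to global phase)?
Yes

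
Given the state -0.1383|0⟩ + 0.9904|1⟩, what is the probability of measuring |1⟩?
0.9809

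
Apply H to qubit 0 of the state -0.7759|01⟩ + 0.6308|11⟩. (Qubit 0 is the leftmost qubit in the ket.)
-0.1026|01⟩ - 0.9947|11⟩

H on qubit 0 mixes each pair of kets that differ only in qubit 0: amplitudes (a, b) of (|…0…⟩, |…1…⟩) become ((a + b)/√2, (a − b)/√2). Kets absent from the input have amplitude 0.
(|01⟩, |11⟩): (a, b) = (-0.7759, 0.6308) → (-0.1026, -0.9947)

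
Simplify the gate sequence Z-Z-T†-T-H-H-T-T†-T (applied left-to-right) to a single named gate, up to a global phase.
T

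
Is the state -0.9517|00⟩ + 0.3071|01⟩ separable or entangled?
Separable

Writing the state as a|00⟩ + b|01⟩ + c|10⟩ + d|11⟩, it is a product state iff ad − bc = 0.
Here (a, b, c, d) = (-0.9517, 0.3071, 0, 0): ad − bc = (-0.9517)(0) − (0.3071)(0) = 0, so the state is separable.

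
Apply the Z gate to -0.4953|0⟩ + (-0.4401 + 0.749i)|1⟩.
-0.4953|0⟩ + (0.4401 - 0.749i)|1⟩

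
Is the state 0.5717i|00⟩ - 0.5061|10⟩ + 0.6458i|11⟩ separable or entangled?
Entangled

Writing the state as a|00⟩ + b|01⟩ + c|10⟩ + d|11⟩, it is a product state iff ad − bc = 0.
Here (a, b, c, d) = (0.5717i, 0, -0.5061, 0.6458i): ad − bc = (0.5717i)(0.6458i) − (0)(-0.5061) = -0.3692 ≠ 0, so the state is entangled.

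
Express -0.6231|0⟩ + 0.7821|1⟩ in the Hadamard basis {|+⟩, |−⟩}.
0.1124|+⟩ - 0.9936|−⟩

With |ψ⟩ = α|0⟩ + β|1⟩, the Hadamard-basis coefficients are ⟨+|ψ⟩ = (α + β)/√2 and ⟨−|ψ⟩ = (α − β)/√2.
Here α = -0.6231, β = 0.7821: (α + β)/√2 = 0.1124, (α − β)/√2 = -0.9936.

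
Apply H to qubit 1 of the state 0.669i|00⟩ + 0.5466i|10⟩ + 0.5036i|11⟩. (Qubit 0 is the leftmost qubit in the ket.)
0.4731i|00⟩ + 0.4731i|01⟩ + 0.7426i|10⟩ + 0.03041i|11⟩

H on qubit 1 mixes each pair of kets that differ only in qubit 1: amplitudes (a, b) of (|…0…⟩, |…1…⟩) become ((a + b)/√2, (a − b)/√2). Kets absent from the input have amplitude 0.
(|00⟩, |01⟩): (a, b) = (0.669i, 0) → (0.4731i, 0.4731i)
(|10⟩, |11⟩): (a, b) = (0.5466i, 0.5036i) → (0.7426i, 0.03041i)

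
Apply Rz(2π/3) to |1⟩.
(1/2 + 0.866i)|1⟩

Rz(2π/3) = [[e^(−iθ/2), 0], [0, e^(iθ/2)]] with e^(±iθ/2) = cos(θ/2) ± i·sin(θ/2); θ = 2π/3, cos(θ/2) ≈ 0.5, sin(θ/2) ≈ 0.866025.
With a = amp(|0⟩) = 0 and b = amp(|1⟩) = 1:
new amp(|0⟩) = (0.5 - 0.866025i)·a = 0
new amp(|1⟩) = (0.5 + 0.866025i)·b = (1/2 + 0.866i)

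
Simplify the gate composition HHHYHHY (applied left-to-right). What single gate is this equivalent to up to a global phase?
H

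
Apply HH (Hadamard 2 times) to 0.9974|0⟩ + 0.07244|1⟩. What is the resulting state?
0.9974|0⟩ + 0.07244|1⟩

H² = I, so an even number of Hadamards cancels: H^2 = I and the state is unchanged.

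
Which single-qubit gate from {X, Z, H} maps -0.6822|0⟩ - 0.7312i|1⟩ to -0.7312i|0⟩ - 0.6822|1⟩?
X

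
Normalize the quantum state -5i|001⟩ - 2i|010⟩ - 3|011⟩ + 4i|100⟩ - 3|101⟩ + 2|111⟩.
-0.6108i|001⟩ - 0.2443i|010⟩ - 0.3665|011⟩ + 0.4887i|100⟩ - 0.3665|101⟩ + 0.2443|111⟩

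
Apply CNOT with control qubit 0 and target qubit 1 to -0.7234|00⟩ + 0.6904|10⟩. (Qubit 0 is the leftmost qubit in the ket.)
-0.7234|00⟩ + 0.6904|11⟩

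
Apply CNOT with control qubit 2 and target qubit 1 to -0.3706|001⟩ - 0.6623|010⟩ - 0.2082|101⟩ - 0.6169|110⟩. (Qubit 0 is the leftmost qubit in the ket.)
-0.6623|010⟩ - 0.3706|011⟩ - 0.6169|110⟩ - 0.2082|111⟩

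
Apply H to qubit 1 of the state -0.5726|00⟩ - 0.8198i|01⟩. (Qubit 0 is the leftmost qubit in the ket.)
(-0.4049 - 0.5797i)|00⟩ + (-0.4049 + 0.5797i)|01⟩

H on qubit 1 mixes each pair of kets that differ only in qubit 1: amplitudes (a, b) of (|…0…⟩, |…1…⟩) become ((a + b)/√2, (a − b)/√2). Kets absent from the input have amplitude 0.
(|00⟩, |01⟩): (a, b) = (-0.5726, -0.8198i) → ((-0.4049 - 0.5797i), (-0.4049 + 0.5797i))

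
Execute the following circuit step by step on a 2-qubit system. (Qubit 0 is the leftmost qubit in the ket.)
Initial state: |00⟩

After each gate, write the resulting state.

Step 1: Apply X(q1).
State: |01⟩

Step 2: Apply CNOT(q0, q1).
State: |01⟩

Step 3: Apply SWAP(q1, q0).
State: |10⟩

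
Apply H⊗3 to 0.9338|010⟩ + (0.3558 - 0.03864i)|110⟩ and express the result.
(0.4559 - 0.01366i)|000⟩ + (0.4559 - 0.01366i)|001⟩ + (-0.4559 + 0.01366i)|010⟩ + (-0.4559 + 0.01366i)|011⟩ + (0.2044 + 0.01366i)|100⟩ + (0.2044 + 0.01366i)|101⟩ + (-0.2044 - 0.01366i)|110⟩ + (-0.2044 - 0.01366i)|111⟩

H⊗3 gives amp(|y⟩) = (1/2√2) Σ_x (−1)^(x·y) amp(|x⟩), where x·y is the number of positions in which both x and y have a 1.
|000⟩: (0.9338 + (0.3558 - 0.03864i))/(2√2) = (0.4559 - 0.01366i)
|001⟩: (0.9338 + (0.3558 - 0.03864i))/(2√2) = (0.4559 - 0.01366i)
|010⟩: (-0.9338 - (0.3558 - 0.03864i))/(2√2) = (-0.4559 + 0.01366i)
|011⟩: (-0.9338 - (0.3558 - 0.03864i))/(2√2) = (-0.4559 + 0.01366i)
|100⟩: (0.9338 - (0.3558 - 0.03864i))/(2√2) = (0.2044 + 0.01366i)
|101⟩: (0.9338 - (0.3558 - 0.03864i))/(2√2) = (0.2044 + 0.01366i)
|110⟩: (-0.9338 + (0.3558 - 0.03864i))/(2√2) = (-0.2044 - 0.01366i)
|111⟩: (-0.9338 + (0.3558 - 0.03864i))/(2√2) = (-0.2044 - 0.01366i)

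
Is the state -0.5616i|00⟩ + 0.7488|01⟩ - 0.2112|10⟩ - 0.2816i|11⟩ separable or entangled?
Separable

Writing the state as a|00⟩ + b|01⟩ + c|10⟩ + d|11⟩, it is a product state iff ad − bc = 0.
Here (a, b, c, d) = (-0.5616i, 0.7488, -0.2112, -0.2816i): ad − bc = (-0.5616i)(-0.2816i) − (0.7488)(-0.2112) = 0, so the state is separable.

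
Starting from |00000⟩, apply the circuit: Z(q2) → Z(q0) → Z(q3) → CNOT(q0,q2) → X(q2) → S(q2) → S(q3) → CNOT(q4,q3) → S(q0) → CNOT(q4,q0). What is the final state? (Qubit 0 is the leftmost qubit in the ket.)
i|00100⟩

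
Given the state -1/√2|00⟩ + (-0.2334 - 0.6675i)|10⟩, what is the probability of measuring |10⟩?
0.5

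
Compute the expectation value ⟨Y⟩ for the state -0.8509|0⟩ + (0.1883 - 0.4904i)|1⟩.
0.8346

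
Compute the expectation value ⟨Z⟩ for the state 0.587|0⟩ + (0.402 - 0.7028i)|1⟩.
-0.311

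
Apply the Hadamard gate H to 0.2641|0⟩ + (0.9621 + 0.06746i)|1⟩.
(0.8671 + 0.0477i)|0⟩ + (-0.4936 - 0.0477i)|1⟩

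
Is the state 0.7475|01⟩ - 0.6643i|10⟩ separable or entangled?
Entangled

Writing the state as a|00⟩ + b|01⟩ + c|10⟩ + d|11⟩, it is a product state iff ad − bc = 0.
Here (a, b, c, d) = (0, 0.7475, -0.6643i, 0): ad − bc = (0)(0) − (0.7475)(-0.6643i) = 0.4966i ≠ 0, so the state is entangled.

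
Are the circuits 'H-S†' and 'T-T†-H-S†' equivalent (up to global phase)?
Yes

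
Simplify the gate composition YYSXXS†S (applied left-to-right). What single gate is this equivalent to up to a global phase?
S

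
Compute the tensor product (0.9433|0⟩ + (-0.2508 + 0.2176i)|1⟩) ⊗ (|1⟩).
0.9433|01⟩ + (-0.2508 + 0.2176i)|11⟩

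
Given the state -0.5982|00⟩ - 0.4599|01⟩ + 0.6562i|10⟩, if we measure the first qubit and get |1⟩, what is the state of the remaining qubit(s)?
i|0⟩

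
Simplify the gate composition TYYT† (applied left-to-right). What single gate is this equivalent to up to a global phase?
I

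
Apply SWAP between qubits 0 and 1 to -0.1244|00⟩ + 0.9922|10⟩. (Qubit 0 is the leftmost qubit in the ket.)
-0.1244|00⟩ + 0.9922|01⟩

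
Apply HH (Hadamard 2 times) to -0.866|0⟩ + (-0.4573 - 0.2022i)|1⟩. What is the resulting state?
-0.866|0⟩ + (-0.4573 - 0.2022i)|1⟩

H² = I, so an even number of Hadamards cancels: H^2 = I and the state is unchanged.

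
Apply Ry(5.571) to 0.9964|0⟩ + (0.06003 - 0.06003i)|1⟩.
(-0.9548 + 0.02093i)|0⟩ + (0.2911 + 0.05626i)|1⟩

Ry(5.571) = [[cos(θ/2), −sin(θ/2)], [sin(θ/2), cos(θ/2)]]; θ = 5.571, cos(θ/2) ≈ -0.937266, sin(θ/2) ≈ 0.348615.
With a = amp(|0⟩) = 0.9964 and b = amp(|1⟩) = (0.06003 - 0.06003i):
new amp(|0⟩) = (-0.937266)·a + (-0.348615)·b = (-0.9548 + 0.02093i)
new amp(|1⟩) = (0.348615)·a + (-0.937266)·b = (0.2911 + 0.05626i)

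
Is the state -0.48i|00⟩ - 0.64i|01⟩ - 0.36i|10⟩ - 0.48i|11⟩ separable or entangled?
Separable

Writing the state as a|00⟩ + b|01⟩ + c|10⟩ + d|11⟩, it is a product state iff ad − bc = 0.
Here (a, b, c, d) = (-0.48i, -0.64i, -0.36i, -0.48i): ad − bc = (-0.48i)(-0.48i) − (-0.64i)(-0.36i) = 0, so the state is separable.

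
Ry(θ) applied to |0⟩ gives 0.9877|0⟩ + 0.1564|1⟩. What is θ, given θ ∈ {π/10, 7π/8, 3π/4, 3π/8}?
π/10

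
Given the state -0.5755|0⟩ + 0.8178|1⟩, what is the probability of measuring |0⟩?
0.3312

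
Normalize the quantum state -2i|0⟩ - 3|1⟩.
-0.5547i|0⟩ - 0.8321|1⟩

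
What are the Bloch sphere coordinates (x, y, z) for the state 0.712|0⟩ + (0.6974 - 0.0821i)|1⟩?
(0.9931, -0.1169, 0.01384)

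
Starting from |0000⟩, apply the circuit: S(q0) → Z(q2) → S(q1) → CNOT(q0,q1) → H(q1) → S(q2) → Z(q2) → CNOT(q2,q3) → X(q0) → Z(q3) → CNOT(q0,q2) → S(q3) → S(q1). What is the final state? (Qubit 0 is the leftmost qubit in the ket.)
1/√2|1010⟩ + (1/√2)i|1110⟩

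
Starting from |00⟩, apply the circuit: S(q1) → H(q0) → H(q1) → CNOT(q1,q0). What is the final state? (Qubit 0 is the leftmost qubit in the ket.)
1/2|00⟩ + 1/2|01⟩ + 1/2|10⟩ + 1/2|11⟩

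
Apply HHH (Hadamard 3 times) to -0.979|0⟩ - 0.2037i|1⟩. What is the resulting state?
(-0.6923 - 0.144i)|0⟩ + (-0.6923 + 0.144i)|1⟩

H² = I, so H^3 = H: a single Hadamard. With (a, b) = (-0.979, -0.2037i), H gives ((a + b)/√2, (a − b)/√2) = ((-0.6923 - 0.144i), (-0.6923 + 0.144i)).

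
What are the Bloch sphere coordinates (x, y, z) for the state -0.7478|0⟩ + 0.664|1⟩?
(-0.9931, 0, 0.1183)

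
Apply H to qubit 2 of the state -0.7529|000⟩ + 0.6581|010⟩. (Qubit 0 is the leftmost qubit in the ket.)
-0.5324|000⟩ - 0.5324|001⟩ + 0.4653|010⟩ + 0.4653|011⟩

H on qubit 2 mixes each pair of kets that differ only in qubit 2: amplitudes (a, b) of (|…0…⟩, |…1…⟩) become ((a + b)/√2, (a − b)/√2). Kets absent from the input have amplitude 0.
(|000⟩, |001⟩): (a, b) = (-0.7529, 0) → (-0.5324, -0.5324)
(|010⟩, |011⟩): (a, b) = (0.6581, 0) → (0.4653, 0.4653)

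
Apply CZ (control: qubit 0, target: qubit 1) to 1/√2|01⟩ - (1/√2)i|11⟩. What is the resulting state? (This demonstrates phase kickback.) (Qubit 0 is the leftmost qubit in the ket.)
1/√2|01⟩ + (1/√2)i|11⟩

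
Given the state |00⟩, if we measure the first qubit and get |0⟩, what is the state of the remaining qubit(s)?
|0⟩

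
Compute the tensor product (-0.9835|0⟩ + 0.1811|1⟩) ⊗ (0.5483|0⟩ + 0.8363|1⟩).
-0.5393|00⟩ - 0.8225|01⟩ + 0.0993|10⟩ + 0.1515|11⟩

amp(|b₁b₂…⟩) = product of the factor amplitudes for bits b₁, b₂, …; only kets whose every factor amplitude is nonzero survive.
|00⟩: (-0.9835)(0.5483) = -0.5393
|01⟩: (-0.9835)(0.8363) = -0.8225
|10⟩: (0.1811)(0.5483) = 0.0993
|11⟩: (0.1811)(0.8363) = 0.1515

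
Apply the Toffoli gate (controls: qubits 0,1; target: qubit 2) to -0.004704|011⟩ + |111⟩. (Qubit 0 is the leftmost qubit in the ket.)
-0.004704|011⟩ + |110⟩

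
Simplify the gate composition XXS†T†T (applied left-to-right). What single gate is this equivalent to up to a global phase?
S†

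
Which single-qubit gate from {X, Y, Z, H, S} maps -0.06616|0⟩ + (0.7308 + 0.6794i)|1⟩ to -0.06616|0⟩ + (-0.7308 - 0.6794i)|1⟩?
Z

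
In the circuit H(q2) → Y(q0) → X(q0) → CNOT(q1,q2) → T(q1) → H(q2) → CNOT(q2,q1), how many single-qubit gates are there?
5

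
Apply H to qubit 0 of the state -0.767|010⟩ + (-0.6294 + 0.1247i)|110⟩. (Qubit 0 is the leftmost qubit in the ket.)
(-0.9874 + 0.08818i)|010⟩ + (-0.0973 - 0.08818i)|110⟩

H on qubit 0 mixes each pair of kets that differ only in qubit 0: amplitudes (a, b) of (|…0…⟩, |…1…⟩) become ((a + b)/√2, (a − b)/√2). Kets absent from the input have amplitude 0.
(|010⟩, |110⟩): (a, b) = (-0.767, (-0.6294 + 0.1247i)) → ((-0.9874 + 0.08818i), (-0.0973 - 0.08818i))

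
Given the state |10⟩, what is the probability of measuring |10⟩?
1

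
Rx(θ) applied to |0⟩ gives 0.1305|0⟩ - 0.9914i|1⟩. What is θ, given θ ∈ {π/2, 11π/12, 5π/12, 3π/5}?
11π/12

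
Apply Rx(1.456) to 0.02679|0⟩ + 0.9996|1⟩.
(0.02 - 0.6651i)|0⟩ + (0.7462 - 0.01783i)|1⟩

Rx(1.456) = [[cos(θ/2), −i·sin(θ/2)], [−i·sin(θ/2), cos(θ/2)]]; θ = 1.456, cos(θ/2) ≈ 0.746507, sin(θ/2) ≈ 0.665378.
With a = amp(|0⟩) = 0.02679 and b = amp(|1⟩) = 0.9996:
new amp(|0⟩) = (0.746507)·a + (-0.665378i)·b = (0.02 - 0.6651i)
new amp(|1⟩) = (-0.665378i)·a + (0.746507)·b = (0.7462 - 0.01783i)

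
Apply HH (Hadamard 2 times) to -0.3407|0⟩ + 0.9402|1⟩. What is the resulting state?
-0.3407|0⟩ + 0.9402|1⟩

H² = I, so an even number of Hadamards cancels: H^2 = I and the state is unchanged.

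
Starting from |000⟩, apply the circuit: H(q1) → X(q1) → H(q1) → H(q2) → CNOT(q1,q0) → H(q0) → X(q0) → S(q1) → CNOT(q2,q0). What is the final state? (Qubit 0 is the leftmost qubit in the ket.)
1/2|000⟩ + 1/2|001⟩ + 1/2|100⟩ + 1/2|101⟩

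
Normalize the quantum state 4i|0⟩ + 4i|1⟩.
(1/√2)i|0⟩ + (1/√2)i|1⟩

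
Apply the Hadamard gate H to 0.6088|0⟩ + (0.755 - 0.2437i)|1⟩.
(0.9644 - 0.1723i)|0⟩ + (-0.1034 + 0.1723i)|1⟩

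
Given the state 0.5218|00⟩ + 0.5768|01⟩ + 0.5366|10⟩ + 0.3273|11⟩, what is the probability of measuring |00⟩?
0.2723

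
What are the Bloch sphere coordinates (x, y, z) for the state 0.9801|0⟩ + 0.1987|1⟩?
(0.3895, 0, 0.9211)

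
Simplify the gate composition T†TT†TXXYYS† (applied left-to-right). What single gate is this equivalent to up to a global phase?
S†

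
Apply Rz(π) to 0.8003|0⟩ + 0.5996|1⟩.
-0.8003i|0⟩ + 0.5996i|1⟩

Rz(π) = [[e^(−iθ/2), 0], [0, e^(iθ/2)]] with e^(±iθ/2) = cos(θ/2) ± i·sin(θ/2); θ = π, cos(θ/2) ≈ 0, sin(θ/2) ≈ 1.
With a = amp(|0⟩) = 0.8003 and b = amp(|1⟩) = 0.5996:
new amp(|0⟩) = (-i)·a = -0.8003i
new amp(|1⟩) = (i)·b = 0.5996i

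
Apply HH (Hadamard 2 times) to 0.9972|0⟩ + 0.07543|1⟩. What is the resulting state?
0.9972|0⟩ + 0.07543|1⟩

H² = I, so an even number of Hadamards cancels: H^2 = I and the state is unchanged.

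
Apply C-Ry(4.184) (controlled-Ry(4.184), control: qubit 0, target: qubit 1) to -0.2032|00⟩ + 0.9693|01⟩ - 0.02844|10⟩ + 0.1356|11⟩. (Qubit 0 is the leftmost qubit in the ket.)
-0.2032|00⟩ + 0.9693|01⟩ - 0.1034|10⟩ - 0.09218|11⟩

C-Ry(4.184) leaves the control-|0⟩ kets |00⟩, |01⟩ unchanged and applies Ry(4.184) to qubit 1 on the control-|1⟩ pair (|10⟩, |11⟩).
Ry(4.184) = [[cos(θ/2), −sin(θ/2)], [sin(θ/2), cos(θ/2)]]; θ = 4.184, cos(θ/2) ≈ -0.497924, sin(θ/2) ≈ 0.86722.
With a = amp(|10⟩) = -0.02844 and b = amp(|11⟩) = 0.1356:
new amp(|10⟩) = (-0.497924)·a + (-0.86722)·b = -0.1034
new amp(|11⟩) = (0.86722)·a + (-0.497924)·b = -0.09218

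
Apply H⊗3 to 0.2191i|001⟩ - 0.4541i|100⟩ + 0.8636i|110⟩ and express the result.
0.2222i|000⟩ + 0.06732i|001⟩ - 0.3884i|010⟩ - 0.5433i|011⟩ - 0.06732i|100⟩ - 0.2222i|101⟩ + 0.5433i|110⟩ + 0.3884i|111⟩

H⊗3 gives amp(|y⟩) = (1/2√2) Σ_x (−1)^(x·y) amp(|x⟩), where x·y is the number of positions in which both x and y have a 1.
|000⟩: (0.2191i - 0.4541i + 0.8636i)/(2√2) = 0.2222i
|001⟩: (-0.2191i - 0.4541i + 0.8636i)/(2√2) = 0.06732i
|010⟩: (0.2191i - 0.4541i - 0.8636i)/(2√2) = -0.3884i
|011⟩: (-0.2191i - 0.4541i - 0.8636i)/(2√2) = -0.5433i
|100⟩: (0.2191i + 0.4541i - 0.8636i)/(2√2) = -0.06732i
|101⟩: (-0.2191i + 0.4541i - 0.8636i)/(2√2) = -0.2222i
|110⟩: (0.2191i + 0.4541i + 0.8636i)/(2√2) = 0.5433i
|111⟩: (-0.2191i + 0.4541i + 0.8636i)/(2√2) = 0.3884i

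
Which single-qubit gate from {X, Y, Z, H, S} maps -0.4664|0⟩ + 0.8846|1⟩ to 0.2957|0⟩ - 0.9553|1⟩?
H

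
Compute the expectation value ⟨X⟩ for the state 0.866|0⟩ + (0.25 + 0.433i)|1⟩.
0.433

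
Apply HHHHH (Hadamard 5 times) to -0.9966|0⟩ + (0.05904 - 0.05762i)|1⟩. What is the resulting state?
(-0.663 - 0.04074i)|0⟩ + (-0.7465 + 0.04074i)|1⟩

H² = I, so H^5 = H: a single Hadamard. With (a, b) = (-0.9966, (0.05904 - 0.05762i)), H gives ((a + b)/√2, (a − b)/√2) = ((-0.663 - 0.04074i), (-0.7465 + 0.04074i)).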